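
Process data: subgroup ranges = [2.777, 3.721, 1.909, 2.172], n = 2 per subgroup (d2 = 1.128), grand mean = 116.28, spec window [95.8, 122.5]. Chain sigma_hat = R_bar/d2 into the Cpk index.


R_bar = (2.777 + 3.721 + 1.909 + 2.172) / 4 = 2.64475
sigma = R_bar / d2 = 2.64475 / 1.128 = 2.3446365
Cp = (USL - LSL)/(6*sigma) = (122.5 - 95.8)/(6*2.3446365) = 1.8979
Cpu = (122.5 - 116.28)/(3*2.3446365) = 0.8843
Cpl = (116.28 - 95.8)/(3*2.3446365) = 2.9116
Cpk = min(Cpu, Cpl) = 0.8843

0.8843


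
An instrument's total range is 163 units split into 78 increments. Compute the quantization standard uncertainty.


resolution = range / divisions
resolution = 163 / 78 = 2.0897436
u_res = resolution / (2*sqrt(3))
u_res = 2.0897436 / 3.4641016
u_res = 0.6033

0.6033


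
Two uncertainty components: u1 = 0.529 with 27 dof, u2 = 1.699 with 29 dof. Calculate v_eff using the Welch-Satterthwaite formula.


uc = sqrt(u1^2 + u2^2) = sqrt(0.529^2 + 1.699^2) = 1.7794499
v_eff = uc^4 / (u1^4/v1 + u2^4/v2)
= 1.7794499^4 / (0.529^4/27 + 1.699^4/29)
= 10.026355 / 0.2902268
v_eff = 34.5466

34.5466


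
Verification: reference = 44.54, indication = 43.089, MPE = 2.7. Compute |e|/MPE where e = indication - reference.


e = indication - reference = 43.089 - 44.54 = -1.4510
|e| = 1.4510
ratio = |e| / MPE = 1.4510 / 2.7
ratio = 0.5374

0.5374


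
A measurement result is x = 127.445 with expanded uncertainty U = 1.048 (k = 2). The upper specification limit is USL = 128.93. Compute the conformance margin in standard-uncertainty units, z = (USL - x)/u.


u = U / k = 1.048 / 2 = 0.524
margin = |USL - x| = |128.93 - 127.445| = 1.485
z = margin / u = 1.485 / 0.524
z = 2.8340

2.8340


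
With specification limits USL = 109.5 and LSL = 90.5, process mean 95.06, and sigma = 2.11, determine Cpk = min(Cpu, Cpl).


Cpu = (USL - mean) / (3*sigma) = (109.5 - 95.06) / (3*2.11) = 2.2812
Cpl = (mean - LSL) / (3*sigma) = (95.06 - 90.5) / (3*2.11) = 0.7204
Cpk = min(Cpu, Cpl) = 0.7204

0.7204


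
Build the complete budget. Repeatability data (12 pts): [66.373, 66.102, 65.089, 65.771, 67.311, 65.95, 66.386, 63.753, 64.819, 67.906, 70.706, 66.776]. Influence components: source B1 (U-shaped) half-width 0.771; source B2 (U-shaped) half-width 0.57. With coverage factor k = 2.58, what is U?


mean = (66.373 + 66.102 + 65.089 + 65.771 + 67.311 + 65.95 + 66.386 + 63.753 + 64.819 + 67.906 + 70.706 + 66.776) / 12 = 66.41183333
s = sqrt(sum((x - mean)^2)/(n-1)) = 1.7501182
u_A = s / sqrt(n) = 1.7501182 / sqrt(12) = 0.50521561
u_B1 = 0.771 / sqrt(2) = 0.54517933
u_B2 = 0.57 / sqrt(2) = 0.40305087
uc = sqrt(0.50521561^2 + 0.54517933^2 + 0.40305087^2) = 0.84552547
U = k * uc = 2.58 * 0.84552547
U = 2.1815

2.1815


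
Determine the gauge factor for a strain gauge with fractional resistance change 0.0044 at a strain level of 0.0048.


GF = (dR/R) / epsilon
= 0.0044 / 0.0048
= 0.9167

0.9167


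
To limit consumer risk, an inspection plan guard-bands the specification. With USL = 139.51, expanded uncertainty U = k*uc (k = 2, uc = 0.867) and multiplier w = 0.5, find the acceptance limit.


U = k * uc = 2 * 0.867 = 1.734
guard band g = w * U = 0.5 * 1.734 = 0.867
AL = USL - g = 139.51 - 0.867
AL = 138.6430

138.6430


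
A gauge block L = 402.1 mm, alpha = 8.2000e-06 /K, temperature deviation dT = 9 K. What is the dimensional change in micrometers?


dL = L * alpha * dT
= 402.1 * 8.2000e-06 * 9
= 0.0296750 mm
dL_um = 0.0296750 * 1000 = 29.6750 um

29.6750


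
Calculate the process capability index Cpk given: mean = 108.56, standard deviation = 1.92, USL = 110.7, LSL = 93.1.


Cpu = (USL - mean) / (3*sigma) = (110.7 - 108.56) / (3*1.92) = 0.3715
Cpl = (mean - LSL) / (3*sigma) = (108.56 - 93.1) / (3*1.92) = 2.6840
Cpk = min(Cpu, Cpl) = 0.3715

0.3715


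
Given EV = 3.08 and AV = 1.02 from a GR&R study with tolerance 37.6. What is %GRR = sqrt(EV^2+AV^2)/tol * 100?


GRR = sqrt(EV^2 + AV^2) = sqrt(3.08^2 + 1.02^2) = 3.244503
%GRR = GRR / tol * 100 = 3.244503 / 37.6 * 100
%GRR = 8.6290

8.6290


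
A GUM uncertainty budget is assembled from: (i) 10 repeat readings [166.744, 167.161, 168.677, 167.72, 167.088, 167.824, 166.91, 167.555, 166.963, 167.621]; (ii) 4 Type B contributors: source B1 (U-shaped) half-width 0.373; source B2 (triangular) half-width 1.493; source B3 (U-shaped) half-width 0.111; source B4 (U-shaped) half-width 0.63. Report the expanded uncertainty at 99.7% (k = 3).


mean = (166.744 + 167.161 + 168.677 + 167.72 + 167.088 + 167.824 + 166.91 + 167.555 + 166.963 + 167.621) / 10 = 167.4263
s = sqrt(sum((x - mean)^2)/(n-1)) = 0.57684237
u_A = s / sqrt(n) = 0.57684237 / sqrt(10) = 0.18241357
u_B1 = 0.373 / sqrt(2) = 0.26375083
u_B2 = 1.493 / sqrt(6) = 0.6095147
u_B3 = 0.111 / sqrt(2) = 0.078488853
u_B4 = 0.63 / sqrt(2) = 0.44547727
uc = sqrt(0.18241357^2 + 0.26375083^2 + 0.6095147^2 + 0.078488853^2 + 0.44547727^2) = 0.823989
U = k * uc = 3 * 0.823989
U = 2.4720

2.4720


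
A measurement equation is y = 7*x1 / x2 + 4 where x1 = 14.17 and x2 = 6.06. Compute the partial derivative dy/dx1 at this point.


y = 7*x1 / x2 + 4
dy/dx1 = 7/x2
Evaluate at x2 = 6.06: c1 = 7 / 6.06
c1 = 1.1551

1.1551


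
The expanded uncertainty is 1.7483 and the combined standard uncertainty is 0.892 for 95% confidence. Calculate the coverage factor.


k = U / uc
k = 1.7483 / 0.892
k = 1.96

1.96


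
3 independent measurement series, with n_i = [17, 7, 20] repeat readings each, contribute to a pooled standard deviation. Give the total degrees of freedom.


nu = sum_i (n_i - 1)
nu = ((17 - 1) + (7 - 1) + (20 - 1))
nu = 16 + 6 + 19
nu = 41

41


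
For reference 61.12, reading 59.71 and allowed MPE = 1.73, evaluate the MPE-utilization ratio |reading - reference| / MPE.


e = indication - reference = 59.71 - 61.12 = -1.4100
|e| = 1.4100
ratio = |e| / MPE = 1.4100 / 1.73
ratio = 0.8150

0.8150


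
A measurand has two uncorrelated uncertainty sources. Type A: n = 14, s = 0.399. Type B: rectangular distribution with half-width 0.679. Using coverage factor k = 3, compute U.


u_A = s / sqrt(n) = 0.399 / sqrt(14) = 0.10663724
u_B = half_width / sqrt(3) = 0.679 / sqrt(3) = 0.39202083
uc = sqrt(u_A^2 + u_B^2) = sqrt(0.10663724^2 + 0.39202083^2) = 0.40626572
U = k * uc = 3 * 0.40626572
U = 1.2188

1.2188


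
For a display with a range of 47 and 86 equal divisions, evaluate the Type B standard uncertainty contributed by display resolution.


resolution = range / divisions
resolution = 47 / 86 = 0.54651163
u_res = resolution / (2*sqrt(3))
u_res = 0.54651163 / 3.4641016
u_res = 0.1578

0.1578


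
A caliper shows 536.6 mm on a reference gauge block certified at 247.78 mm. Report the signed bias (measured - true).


Systematic error = measured - true
= 536.6 - 247.78
= 288.8200

288.8200


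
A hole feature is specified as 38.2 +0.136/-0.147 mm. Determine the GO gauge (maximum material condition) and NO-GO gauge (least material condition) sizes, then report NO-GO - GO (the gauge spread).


GO = nominal - lower_tol (smallest hole = maximum material condition)
GO = 38.2 - 0.147 = 38.053
NO-GO = nominal + upper_tol (largest hole = least material condition)
NO-GO = 38.2 + 0.136 = 38.336
spread = NO-GO - GO = 38.336 - 38.053 = 0.2830

0.2830


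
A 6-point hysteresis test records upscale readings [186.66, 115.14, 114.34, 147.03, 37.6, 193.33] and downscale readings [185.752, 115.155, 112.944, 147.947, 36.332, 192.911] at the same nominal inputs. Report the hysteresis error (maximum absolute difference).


|186.66 - 185.752| = 0.9080
|115.14 - 115.155| = 0.0150
|114.34 - 112.944| = 1.3960
|147.03 - 147.947| = 0.9170
|37.6 - 36.332| = 1.2680
|193.33 - 192.911| = 0.4190
hysteresis = max(diffs) = 1.3960

1.3960


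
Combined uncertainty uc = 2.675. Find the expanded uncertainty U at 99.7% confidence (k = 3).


U = k * uc
U = 3 * 2.675
U = 8.0250

8.0250


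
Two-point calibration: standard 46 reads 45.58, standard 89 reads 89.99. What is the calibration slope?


slope = (y2 - y1) / (x2 - x1)
= (89.99 - 45.58) / (89 - 46)
= 44.4100 / 43
= 1.0328

1.0328


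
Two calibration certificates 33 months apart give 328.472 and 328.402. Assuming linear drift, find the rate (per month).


rate = (v2 - v1) / months
= (328.402 - 328.472) / 33
= -0.0700 / 33
= -0.0021

-0.0021


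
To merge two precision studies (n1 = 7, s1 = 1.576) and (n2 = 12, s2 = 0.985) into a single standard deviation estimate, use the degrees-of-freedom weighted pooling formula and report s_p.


s_p = sqrt(((n1-1)*s1^2 + (n2-1)*s2^2) / (n1+n2-2))
numerator = (7-1)*1.576^2 + (12-1)*0.985^2 = 14.902656 + 10.672475 = 25.575131
denominator = 7 + 12 - 2 = 17
s_p^2 = 25.575131 / 17 = 1.5044195
s_p = sqrt(1.5044195) = 1.2265

1.2265


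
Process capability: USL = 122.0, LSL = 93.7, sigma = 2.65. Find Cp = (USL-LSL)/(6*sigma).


Cp = (USL - LSL) / (6 * sigma)
= (122.0 - 93.7) / (6 * 2.65)
= 28.3000 / 15.9000
= 1.7799

1.7799


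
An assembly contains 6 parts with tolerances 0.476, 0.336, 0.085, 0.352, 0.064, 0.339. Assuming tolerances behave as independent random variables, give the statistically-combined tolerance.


RSS = sqrt(0.476^2 + 0.336^2 + 0.085^2 + 0.352^2 + 0.064^2 + 0.339^2)
= sqrt(0.589618)
= 0.7679

0.7679


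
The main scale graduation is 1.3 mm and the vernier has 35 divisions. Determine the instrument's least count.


LC = MSD / n_div
= 1.3 / 35
= 0.0371

0.0371


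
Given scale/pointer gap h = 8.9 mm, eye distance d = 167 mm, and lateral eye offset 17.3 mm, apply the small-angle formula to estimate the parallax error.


error = h * offset / d
= 8.9 * 17.3 / 167
= 0.9220

0.9220


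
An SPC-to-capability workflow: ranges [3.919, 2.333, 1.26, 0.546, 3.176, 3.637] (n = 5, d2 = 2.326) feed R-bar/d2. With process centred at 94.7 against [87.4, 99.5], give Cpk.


R_bar = (3.919 + 2.333 + 1.26 + 0.546 + 3.176 + 3.637) / 6 = 2.4785
sigma = R_bar / d2 = 2.4785 / 2.326 = 1.0655632
Cp = (USL - LSL)/(6*sigma) = (99.5 - 87.4)/(6*1.0655632) = 1.8926
Cpu = (99.5 - 94.7)/(3*1.0655632) = 1.5016
Cpl = (94.7 - 87.4)/(3*1.0655632) = 2.2836
Cpk = min(Cpu, Cpl) = 1.5016

1.5016


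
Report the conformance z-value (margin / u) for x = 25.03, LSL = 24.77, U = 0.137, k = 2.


u = U / k = 0.137 / 2 = 0.0685
margin = |LSL - x| = |24.77 - 25.03| = 0.26
z = margin / u = 0.26 / 0.0685
z = 3.7956

3.7956


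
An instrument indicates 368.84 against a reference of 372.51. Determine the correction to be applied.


Correction = standard - reading
= 372.51 - 368.84
= 3.6700

3.6700


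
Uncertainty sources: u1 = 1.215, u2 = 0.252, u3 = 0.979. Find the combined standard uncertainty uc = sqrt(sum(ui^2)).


uc = sqrt(1.215^2 + 0.252^2 + 0.979^2)
uc = sqrt(2.49817)
uc = 1.5806

1.5806


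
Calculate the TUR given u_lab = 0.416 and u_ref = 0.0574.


TUR = u_lab / u_ref
= 0.416 / 0.0574
= 7.2474

7.2474


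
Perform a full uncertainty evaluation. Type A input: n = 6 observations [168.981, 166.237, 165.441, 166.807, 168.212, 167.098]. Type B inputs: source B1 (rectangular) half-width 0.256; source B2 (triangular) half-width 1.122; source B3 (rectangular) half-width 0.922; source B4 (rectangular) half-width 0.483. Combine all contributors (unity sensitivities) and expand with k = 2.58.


mean = (168.981 + 166.237 + 165.441 + 166.807 + 168.212 + 167.098) / 6 = 167.1293333
s = sqrt(sum((x - mean)^2)/(n-1)) = 1.292474
u_A = s / sqrt(n) = 1.292474 / sqrt(6) = 0.5276503
u_B1 = 0.256 / sqrt(3) = 0.14780167
u_B2 = 1.122 / sqrt(6) = 0.45805458
u_B3 = 0.922 / sqrt(3) = 0.53231695
u_B4 = 0.483 / sqrt(3) = 0.27886018
uc = sqrt(0.5276503^2 + 0.14780167^2 + 0.45805458^2 + 0.53231695^2 + 0.27886018^2) = 0.93338015
U = k * uc = 2.58 * 0.93338015
U = 2.4081

2.4081


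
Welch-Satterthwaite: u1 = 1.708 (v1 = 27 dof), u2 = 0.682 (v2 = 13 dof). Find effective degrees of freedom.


uc = sqrt(u1^2 + u2^2) = sqrt(1.708^2 + 0.682^2) = 1.839127
v_eff = uc^4 / (u1^4/v1 + u2^4/v2)
= 1.839127^4 / (1.708^4/27 + 0.682^4/13)
= 11.440549 / 0.33184265
v_eff = 34.4758

34.4758


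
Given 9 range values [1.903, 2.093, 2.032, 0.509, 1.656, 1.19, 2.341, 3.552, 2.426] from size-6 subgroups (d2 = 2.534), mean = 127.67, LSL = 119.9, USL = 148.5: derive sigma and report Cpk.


R_bar = (1.903 + 2.093 + 2.032 + 0.509 + 1.656 + 1.19 + 2.341 + 3.552 + 2.426) / 9 = 1.9668889
sigma = R_bar / d2 = 1.9668889 / 2.534 = 0.77619925
Cp = (USL - LSL)/(6*sigma) = (148.5 - 119.9)/(6*0.77619925) = 6.1410
Cpu = (148.5 - 127.67)/(3*0.77619925) = 8.9453
Cpl = (127.67 - 119.9)/(3*0.77619925) = 3.3368
Cpk = min(Cpu, Cpl) = 3.3368

3.3368


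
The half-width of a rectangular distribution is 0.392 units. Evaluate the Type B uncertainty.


u_B = half_width / sqrt(3)
u_B = 0.392 / 1.7320508
u_B = 0.2263

0.2263


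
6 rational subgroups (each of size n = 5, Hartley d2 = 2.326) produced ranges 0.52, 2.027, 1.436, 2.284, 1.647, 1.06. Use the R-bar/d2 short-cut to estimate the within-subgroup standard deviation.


R_bar = (0.52 + 2.027 + 1.436 + 2.284 + 1.647 + 1.06) / 6
R_bar = 8.974 / 6 = 1.4956667
sigma_hat = R_bar / d2 = 1.4956667 / 2.326 = 0.6430

0.6430


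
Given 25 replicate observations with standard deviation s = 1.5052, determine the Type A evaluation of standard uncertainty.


u_A = s / sqrt(n)
u_A = 1.5052 / sqrt(25)
u_A = 1.5052 / 5
u_A = 0.3010

0.3010


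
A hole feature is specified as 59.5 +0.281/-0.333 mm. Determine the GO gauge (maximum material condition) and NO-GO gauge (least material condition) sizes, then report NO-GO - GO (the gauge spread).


GO = nominal - lower_tol (smallest hole = maximum material condition)
GO = 59.5 - 0.333 = 59.167
NO-GO = nominal + upper_tol (largest hole = least material condition)
NO-GO = 59.5 + 0.281 = 59.781
spread = NO-GO - GO = 59.781 - 59.167 = 0.6140

0.6140


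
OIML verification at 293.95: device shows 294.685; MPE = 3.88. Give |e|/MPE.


e = indication - reference = 294.685 - 293.95 = 0.7350
|e| = 0.7350
ratio = |e| / MPE = 0.7350 / 3.88
ratio = 0.1894

0.1894


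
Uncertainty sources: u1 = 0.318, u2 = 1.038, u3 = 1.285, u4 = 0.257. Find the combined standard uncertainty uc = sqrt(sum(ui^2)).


uc = sqrt(0.318^2 + 1.038^2 + 1.285^2 + 0.257^2)
uc = sqrt(2.895842)
uc = 1.7017

1.7017


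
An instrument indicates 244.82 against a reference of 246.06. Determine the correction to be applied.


Correction = standard - reading
= 246.06 - 244.82
= 1.2400

1.2400


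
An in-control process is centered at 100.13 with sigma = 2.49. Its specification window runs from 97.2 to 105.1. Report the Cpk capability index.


Cpu = (USL - mean) / (3*sigma) = (105.1 - 100.13) / (3*2.49) = 0.6653
Cpl = (mean - LSL) / (3*sigma) = (100.13 - 97.2) / (3*2.49) = 0.3922
Cpk = min(Cpu, Cpl) = 0.3922

0.3922


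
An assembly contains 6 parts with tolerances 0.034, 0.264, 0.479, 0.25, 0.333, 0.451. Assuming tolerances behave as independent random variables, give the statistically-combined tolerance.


RSS = sqrt(0.034^2 + 0.264^2 + 0.479^2 + 0.25^2 + 0.333^2 + 0.451^2)
= sqrt(0.677083)
= 0.8229

0.8229


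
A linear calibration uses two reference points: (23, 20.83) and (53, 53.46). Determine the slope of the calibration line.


slope = (y2 - y1) / (x2 - x1)
= (53.46 - 20.83) / (53 - 23)
= 32.6300 / 30
= 1.0877

1.0877


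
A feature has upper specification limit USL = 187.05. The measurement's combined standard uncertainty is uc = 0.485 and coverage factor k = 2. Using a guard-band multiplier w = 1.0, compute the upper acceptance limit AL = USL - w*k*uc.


U = k * uc = 2 * 0.485 = 0.97
guard band g = w * U = 1.0 * 0.97 = 0.97
AL = USL - g = 187.05 - 0.97
AL = 186.0800

186.0800


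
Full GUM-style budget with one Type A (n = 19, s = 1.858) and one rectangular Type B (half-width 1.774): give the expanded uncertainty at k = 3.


u_A = s / sqrt(n) = 1.858 / sqrt(19) = 0.42625443
u_B = half_width / sqrt(3) = 1.774 / sqrt(3) = 1.0242194
uc = sqrt(u_A^2 + u_B^2) = sqrt(0.42625443^2 + 1.0242194^2) = 1.1093774
U = k * uc = 3 * 1.1093774
U = 3.3281

3.3281


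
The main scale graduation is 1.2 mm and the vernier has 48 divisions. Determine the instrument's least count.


LC = MSD / n_div
= 1.2 / 48
= 0.0250

0.0250


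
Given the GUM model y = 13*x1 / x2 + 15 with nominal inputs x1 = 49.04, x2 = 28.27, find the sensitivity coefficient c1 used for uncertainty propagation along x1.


y = 13*x1 / x2 + 15
dy/dx1 = 13/x2
Evaluate at x2 = 28.27: c1 = 13 / 28.27
c1 = 0.4599

0.4599


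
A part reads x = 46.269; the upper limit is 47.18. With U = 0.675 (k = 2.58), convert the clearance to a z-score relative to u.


u = U / k = 0.675 / 2.58 = 0.26162791
margin = |USL - x| = |47.18 - 46.269| = 0.911
z = margin / u = 0.911 / 0.26162791
z = 3.4820

3.4820


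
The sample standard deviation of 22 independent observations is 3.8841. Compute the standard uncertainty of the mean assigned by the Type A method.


u_A = s / sqrt(n)
u_A = 3.8841 / sqrt(22)
u_A = 3.8841 / 4.6904158
u_A = 0.8281

0.8281


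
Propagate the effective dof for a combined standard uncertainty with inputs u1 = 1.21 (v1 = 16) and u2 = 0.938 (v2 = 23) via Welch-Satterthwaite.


uc = sqrt(u1^2 + u2^2) = sqrt(1.21^2 + 0.938^2) = 1.5309944
v_eff = uc^4 / (u1^4/v1 + u2^4/v2)
= 1.5309944^4 / (1.21^4/16 + 0.938^4/23)
= 5.4940728 / 0.16763193
v_eff = 32.7746

32.7746


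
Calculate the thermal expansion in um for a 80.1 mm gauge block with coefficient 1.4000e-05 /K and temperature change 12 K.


dL = L * alpha * dT
= 80.1 * 1.4000e-05 * 12
= 0.0134568 mm
dL_um = 0.0134568 * 1000 = 13.4568 um

13.4568


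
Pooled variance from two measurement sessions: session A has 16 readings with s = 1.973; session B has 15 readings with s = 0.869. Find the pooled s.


s_p = sqrt(((n1-1)*s1^2 + (n2-1)*s2^2) / (n1+n2-2))
numerator = (16-1)*1.973^2 + (15-1)*0.869^2 = 58.390935 + 10.572254 = 68.963189
denominator = 16 + 15 - 2 = 29
s_p^2 = 68.963189 / 29 = 2.378041
s_p = sqrt(2.378041) = 1.5421

1.5421


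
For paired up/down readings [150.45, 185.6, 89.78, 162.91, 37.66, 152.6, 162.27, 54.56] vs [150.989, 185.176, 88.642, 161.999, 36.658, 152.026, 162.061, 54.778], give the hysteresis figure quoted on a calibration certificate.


|150.45 - 150.989| = 0.5390
|185.6 - 185.176| = 0.4240
|89.78 - 88.642| = 1.1380
|162.91 - 161.999| = 0.9110
|37.66 - 36.658| = 1.0020
|152.6 - 152.026| = 0.5740
|162.27 - 162.061| = 0.2090
|54.56 - 54.778| = 0.2180
hysteresis = max(diffs) = 1.1380

1.1380


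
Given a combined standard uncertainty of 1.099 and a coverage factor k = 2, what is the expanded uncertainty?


U = k * uc
U = 2 * 1.099
U = 2.1980

2.1980


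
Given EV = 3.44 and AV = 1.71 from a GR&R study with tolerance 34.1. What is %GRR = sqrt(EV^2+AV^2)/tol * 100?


GRR = sqrt(EV^2 + AV^2) = sqrt(3.44^2 + 1.71^2) = 3.8415752
%GRR = GRR / tol * 100 = 3.8415752 / 34.1 * 100
%GRR = 11.2656

11.2656


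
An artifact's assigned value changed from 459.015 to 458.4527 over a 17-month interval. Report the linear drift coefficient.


rate = (v2 - v1) / months
= (458.4527 - 459.015) / 17
= -0.5623 / 17
= -0.0331

-0.0331


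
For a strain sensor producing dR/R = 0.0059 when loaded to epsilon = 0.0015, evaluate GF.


GF = (dR/R) / epsilon
= 0.0059 / 0.0015
= 3.9333

3.9333


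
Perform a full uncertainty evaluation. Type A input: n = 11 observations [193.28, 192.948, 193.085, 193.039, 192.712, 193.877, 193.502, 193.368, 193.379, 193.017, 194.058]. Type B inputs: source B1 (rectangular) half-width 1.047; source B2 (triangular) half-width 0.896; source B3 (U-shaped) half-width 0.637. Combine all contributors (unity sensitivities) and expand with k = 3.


mean = (193.28 + 192.948 + 193.085 + 193.039 + 192.712 + 193.877 + 193.502 + 193.368 + 193.379 + 193.017 + 194.058) / 11 = 193.2968182
s = sqrt(sum((x - mean)^2)/(n-1)) = 0.40293097
u_A = s / sqrt(n) = 0.40293097 / sqrt(11) = 0.12148826
u_B1 = 1.047 / sqrt(3) = 0.60448573
u_B2 = 0.896 / sqrt(6) = 0.36579047
u_B3 = 0.637 / sqrt(2) = 0.45042702
uc = sqrt(0.12148826^2 + 0.60448573^2 + 0.36579047^2 + 0.45042702^2) = 0.84666969
U = k * uc = 3 * 0.84666969
U = 2.5400

2.5400


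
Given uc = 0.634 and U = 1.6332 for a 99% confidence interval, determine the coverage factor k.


k = U / uc
k = 1.6332 / 0.634
k = 2.576

2.576


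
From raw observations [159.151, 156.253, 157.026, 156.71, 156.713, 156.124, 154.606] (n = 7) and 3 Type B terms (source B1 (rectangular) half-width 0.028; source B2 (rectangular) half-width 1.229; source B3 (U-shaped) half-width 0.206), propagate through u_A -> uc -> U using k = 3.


mean = (159.151 + 156.253 + 157.026 + 156.71 + 156.713 + 156.124 + 154.606) / 7 = 156.6547143
s = sqrt(sum((x - mean)^2)/(n-1)) = 1.3549915
u_A = s / sqrt(n) = 1.3549915 / sqrt(7) = 0.51213865
u_B1 = 0.028 / sqrt(3) = 0.016165808
u_B2 = 1.229 / sqrt(3) = 0.70956348
u_B3 = 0.206 / sqrt(2) = 0.145664
uc = sqrt(0.51213865^2 + 0.016165808^2 + 0.70956348^2 + 0.145664^2) = 0.88726865
U = k * uc = 3 * 0.88726865
U = 2.6618

2.6618


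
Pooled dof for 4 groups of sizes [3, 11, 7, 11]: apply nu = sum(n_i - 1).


nu = sum_i (n_i - 1)
nu = ((3 - 1) + (11 - 1) + (7 - 1) + (11 - 1))
nu = 2 + 10 + 6 + 10
nu = 28

28


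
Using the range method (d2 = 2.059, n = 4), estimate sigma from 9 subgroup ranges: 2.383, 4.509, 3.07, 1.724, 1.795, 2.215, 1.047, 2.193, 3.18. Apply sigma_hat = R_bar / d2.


R_bar = (2.383 + 4.509 + 3.07 + 1.724 + 1.795 + 2.215 + 1.047 + 2.193 + 3.18) / 9
R_bar = 22.116 / 9 = 2.4573333
sigma_hat = R_bar / d2 = 2.4573333 / 2.059 = 1.1935

1.1935


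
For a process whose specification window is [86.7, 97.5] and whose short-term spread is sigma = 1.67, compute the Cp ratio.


Cp = (USL - LSL) / (6 * sigma)
= (97.5 - 86.7) / (6 * 1.67)
= 10.8000 / 10.0200
= 1.0778

1.0778


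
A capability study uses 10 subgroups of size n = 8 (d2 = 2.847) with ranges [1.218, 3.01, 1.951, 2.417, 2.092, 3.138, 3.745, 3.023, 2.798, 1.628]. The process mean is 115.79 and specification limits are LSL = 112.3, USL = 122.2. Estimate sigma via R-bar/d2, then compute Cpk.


R_bar = (1.218 + 3.01 + 1.951 + 2.417 + 2.092 + 3.138 + 3.745 + 3.023 + 2.798 + 1.628) / 10 = 2.502
sigma = R_bar / d2 = 2.502 / 2.847 = 0.87881981
Cp = (USL - LSL)/(6*sigma) = (122.2 - 112.3)/(6*0.87881981) = 1.8775
Cpu = (122.2 - 115.79)/(3*0.87881981) = 2.4313
Cpl = (115.79 - 112.3)/(3*0.87881981) = 1.3237
Cpk = min(Cpu, Cpl) = 1.3237

1.3237


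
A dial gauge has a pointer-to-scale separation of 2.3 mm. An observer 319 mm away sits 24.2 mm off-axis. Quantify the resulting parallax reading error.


error = h * offset / d
= 2.3 * 24.2 / 319
= 0.1745

0.1745


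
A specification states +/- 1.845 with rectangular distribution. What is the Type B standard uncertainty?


u_B = half_width / sqrt(3)
u_B = 1.845 / 1.7320508
u_B = 1.0652

1.0652


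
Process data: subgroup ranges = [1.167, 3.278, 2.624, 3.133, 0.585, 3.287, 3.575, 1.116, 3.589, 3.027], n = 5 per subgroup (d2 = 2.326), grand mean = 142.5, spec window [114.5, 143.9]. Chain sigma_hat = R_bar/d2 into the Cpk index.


R_bar = (1.167 + 3.278 + 2.624 + 3.133 + 0.585 + 3.287 + 3.575 + 1.116 + 3.589 + 3.027) / 10 = 2.5381
sigma = R_bar / d2 = 2.5381 / 2.326 = 1.0911866
Cp = (USL - LSL)/(6*sigma) = (143.9 - 114.5)/(6*1.0911866) = 4.4905
Cpu = (143.9 - 142.5)/(3*1.0911866) = 0.4277
Cpl = (142.5 - 114.5)/(3*1.0911866) = 8.5534
Cpk = min(Cpu, Cpl) = 0.4277

0.4277


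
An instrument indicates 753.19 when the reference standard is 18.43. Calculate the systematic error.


Systematic error = measured - true
= 753.19 - 18.43
= 734.7600

734.7600


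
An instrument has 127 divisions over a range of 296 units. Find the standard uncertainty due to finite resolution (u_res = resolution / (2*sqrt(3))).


resolution = range / divisions
resolution = 296 / 127 = 2.3307087
u_res = resolution / (2*sqrt(3))
u_res = 2.3307087 / 3.4641016
u_res = 0.6728

0.6728


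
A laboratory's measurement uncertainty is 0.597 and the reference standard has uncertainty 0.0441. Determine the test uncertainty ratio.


TUR = u_lab / u_ref
= 0.597 / 0.0441
= 13.5374

13.5374


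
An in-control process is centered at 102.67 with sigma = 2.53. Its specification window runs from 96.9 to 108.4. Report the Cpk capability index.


Cpu = (USL - mean) / (3*sigma) = (108.4 - 102.67) / (3*2.53) = 0.7549
Cpl = (mean - LSL) / (3*sigma) = (102.67 - 96.9) / (3*2.53) = 0.7602
Cpk = min(Cpu, Cpl) = 0.7549

0.7549


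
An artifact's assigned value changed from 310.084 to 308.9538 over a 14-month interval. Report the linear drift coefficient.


rate = (v2 - v1) / months
= (308.9538 - 310.084) / 14
= -1.1302 / 14
= -0.0807

-0.0807


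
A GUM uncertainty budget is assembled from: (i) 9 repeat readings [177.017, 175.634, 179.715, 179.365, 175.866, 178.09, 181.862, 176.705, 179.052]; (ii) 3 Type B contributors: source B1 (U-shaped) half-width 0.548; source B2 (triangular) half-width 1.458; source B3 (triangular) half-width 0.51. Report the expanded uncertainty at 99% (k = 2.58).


mean = (177.017 + 175.634 + 179.715 + 179.365 + 175.866 + 178.09 + 181.862 + 176.705 + 179.052) / 9 = 178.1451111
s = sqrt(sum((x - mean)^2)/(n-1)) = 2.0445051
u_A = s / sqrt(n) = 2.0445051 / sqrt(9) = 0.6815017
u_B1 = 0.548 / sqrt(2) = 0.38749452
u_B2 = 1.458 / sqrt(6) = 0.59522601
u_B3 = 0.51 / sqrt(6) = 0.20820663
uc = sqrt(0.6815017^2 + 0.38749452^2 + 0.59522601^2 + 0.20820663^2) = 1.0061017
U = k * uc = 2.58 * 1.0061017
U = 2.5957

2.5957


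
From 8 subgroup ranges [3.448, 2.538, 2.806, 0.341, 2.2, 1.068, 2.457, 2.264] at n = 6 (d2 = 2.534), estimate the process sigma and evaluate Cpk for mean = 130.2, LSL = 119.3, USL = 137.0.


R_bar = (3.448 + 2.538 + 2.806 + 0.341 + 2.2 + 1.068 + 2.457 + 2.264) / 8 = 2.14025
sigma = R_bar / d2 = 2.14025 / 2.534 = 0.84461326
Cp = (USL - LSL)/(6*sigma) = (137.0 - 119.3)/(6*0.84461326) = 3.4927
Cpu = (137.0 - 130.2)/(3*0.84461326) = 2.6837
Cpl = (130.2 - 119.3)/(3*0.84461326) = 4.3018
Cpk = min(Cpu, Cpl) = 2.6837

2.6837


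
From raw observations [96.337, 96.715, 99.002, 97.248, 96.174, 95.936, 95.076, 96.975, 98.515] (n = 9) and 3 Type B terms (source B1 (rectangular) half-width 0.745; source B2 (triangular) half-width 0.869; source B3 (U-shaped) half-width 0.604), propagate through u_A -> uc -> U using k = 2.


mean = (96.337 + 96.715 + 99.002 + 97.248 + 96.174 + 95.936 + 95.076 + 96.975 + 98.515) / 9 = 96.88644444
s = sqrt(sum((x - mean)^2)/(n-1)) = 1.2392662
u_A = s / sqrt(n) = 1.2392662 / sqrt(9) = 0.41308873
u_B1 = 0.745 / sqrt(3) = 0.43012595
u_B2 = 0.869 / sqrt(6) = 0.35476776
u_B3 = 0.604 / sqrt(2) = 0.4270925
uc = sqrt(0.41308873^2 + 0.43012595^2 + 0.35476776^2 + 0.4270925^2) = 0.81481212
U = k * uc = 2 * 0.81481212
U = 1.6296

1.6296


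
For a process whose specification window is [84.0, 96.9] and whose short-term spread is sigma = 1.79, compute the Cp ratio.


Cp = (USL - LSL) / (6 * sigma)
= (96.9 - 84.0) / (6 * 1.79)
= 12.9000 / 10.7400
= 1.2011

1.2011


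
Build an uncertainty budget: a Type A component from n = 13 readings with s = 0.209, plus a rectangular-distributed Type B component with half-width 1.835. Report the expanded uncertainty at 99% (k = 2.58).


u_A = s / sqrt(n) = 0.209 / sqrt(13) = 0.057966171
u_B = half_width / sqrt(3) = 1.835 / sqrt(3) = 1.0594377
uc = sqrt(u_A^2 + u_B^2) = sqrt(0.057966171^2 + 1.0594377^2) = 1.0610223
U = k * uc = 2.58 * 1.0610223
U = 2.7374

2.7374


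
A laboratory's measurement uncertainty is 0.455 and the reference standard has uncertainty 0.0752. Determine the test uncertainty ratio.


TUR = u_lab / u_ref
= 0.455 / 0.0752
= 6.0505

6.0505


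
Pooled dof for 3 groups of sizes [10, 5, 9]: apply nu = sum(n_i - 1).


nu = sum_i (n_i - 1)
nu = ((10 - 1) + (5 - 1) + (9 - 1))
nu = 9 + 4 + 8
nu = 21

21


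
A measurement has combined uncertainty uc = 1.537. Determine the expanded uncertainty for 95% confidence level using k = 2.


U = k * uc
U = 2 * 1.537
U = 3.0740

3.0740


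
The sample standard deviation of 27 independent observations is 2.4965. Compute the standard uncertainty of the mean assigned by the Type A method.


u_A = s / sqrt(n)
u_A = 2.4965 / sqrt(27)
u_A = 2.4965 / 5.1961524
u_A = 0.4805

0.4805


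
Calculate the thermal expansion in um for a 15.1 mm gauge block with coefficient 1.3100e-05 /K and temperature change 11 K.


dL = L * alpha * dT
= 15.1 * 1.3100e-05 * 11
= 0.0021759 mm
dL_um = 0.0021759 * 1000 = 2.1759 um

2.1759


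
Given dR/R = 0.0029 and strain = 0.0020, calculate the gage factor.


GF = (dR/R) / epsilon
= 0.0029 / 0.0020
= 1.4500

1.4500


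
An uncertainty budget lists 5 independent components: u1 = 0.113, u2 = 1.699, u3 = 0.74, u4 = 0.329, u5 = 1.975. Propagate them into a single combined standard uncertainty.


uc = sqrt(0.113^2 + 1.699^2 + 0.74^2 + 0.329^2 + 1.975^2)
uc = sqrt(7.455836)
uc = 2.7305

2.7305


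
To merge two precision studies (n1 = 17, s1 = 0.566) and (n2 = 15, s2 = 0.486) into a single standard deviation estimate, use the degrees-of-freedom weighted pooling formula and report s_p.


s_p = sqrt(((n1-1)*s1^2 + (n2-1)*s2^2) / (n1+n2-2))
numerator = (17-1)*0.566^2 + (15-1)*0.486^2 = 5.125696 + 3.306744 = 8.43244
denominator = 17 + 15 - 2 = 30
s_p^2 = 8.43244 / 30 = 0.28108133
s_p = sqrt(0.28108133) = 0.5302

0.5302


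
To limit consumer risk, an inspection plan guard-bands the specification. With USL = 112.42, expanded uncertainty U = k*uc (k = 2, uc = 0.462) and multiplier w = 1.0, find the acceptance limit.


U = k * uc = 2 * 0.462 = 0.924
guard band g = w * U = 1.0 * 0.924 = 0.924
AL = USL - g = 112.42 - 0.924
AL = 111.4960

111.4960


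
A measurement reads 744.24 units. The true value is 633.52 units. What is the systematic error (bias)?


Systematic error = measured - true
= 744.24 - 633.52
= 110.7200

110.7200


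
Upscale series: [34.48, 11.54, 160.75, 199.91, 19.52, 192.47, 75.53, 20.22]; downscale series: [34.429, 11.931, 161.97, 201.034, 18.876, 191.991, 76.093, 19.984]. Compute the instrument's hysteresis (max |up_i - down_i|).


|34.48 - 34.429| = 0.0510
|11.54 - 11.931| = 0.3910
|160.75 - 161.97| = 1.2200
|199.91 - 201.034| = 1.1240
|19.52 - 18.876| = 0.6440
|192.47 - 191.991| = 0.4790
|75.53 - 76.093| = 0.5630
|20.22 - 19.984| = 0.2360
hysteresis = max(diffs) = 1.2200

1.2200


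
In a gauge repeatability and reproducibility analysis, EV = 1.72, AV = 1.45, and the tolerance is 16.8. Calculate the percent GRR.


GRR = sqrt(EV^2 + AV^2) = sqrt(1.72^2 + 1.45^2) = 2.2496444
%GRR = GRR / tol * 100 = 2.2496444 / 16.8 * 100
%GRR = 13.3907

13.3907


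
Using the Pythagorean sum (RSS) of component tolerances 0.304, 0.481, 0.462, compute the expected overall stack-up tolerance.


RSS = sqrt(0.304^2 + 0.481^2 + 0.462^2)
= sqrt(0.537221)
= 0.7330

0.7330


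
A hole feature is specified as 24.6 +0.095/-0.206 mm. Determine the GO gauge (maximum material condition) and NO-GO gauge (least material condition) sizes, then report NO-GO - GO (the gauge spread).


GO = nominal - lower_tol (smallest hole = maximum material condition)
GO = 24.6 - 0.206 = 24.394
NO-GO = nominal + upper_tol (largest hole = least material condition)
NO-GO = 24.6 + 0.095 = 24.695
spread = NO-GO - GO = 24.695 - 24.394 = 0.3010

0.3010


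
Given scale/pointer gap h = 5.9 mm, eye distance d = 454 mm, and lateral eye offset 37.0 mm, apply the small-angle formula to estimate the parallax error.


error = h * offset / d
= 5.9 * 37.0 / 454
= 0.4808

0.4808


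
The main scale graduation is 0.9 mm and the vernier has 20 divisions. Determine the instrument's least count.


LC = MSD / n_div
= 0.9 / 20
= 0.0450

0.0450


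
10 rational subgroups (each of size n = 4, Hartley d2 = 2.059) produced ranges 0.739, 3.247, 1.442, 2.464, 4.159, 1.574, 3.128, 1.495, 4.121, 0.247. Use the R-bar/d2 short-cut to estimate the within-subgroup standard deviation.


R_bar = (0.739 + 3.247 + 1.442 + 2.464 + 4.159 + 1.574 + 3.128 + 1.495 + 4.121 + 0.247) / 10
R_bar = 22.616 / 10 = 2.2616
sigma_hat = R_bar / d2 = 2.2616 / 2.059 = 1.0984

1.0984


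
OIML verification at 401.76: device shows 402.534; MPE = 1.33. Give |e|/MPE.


e = indication - reference = 402.534 - 401.76 = 0.7740
|e| = 0.7740
ratio = |e| / MPE = 0.7740 / 1.33
ratio = 0.5820

0.5820


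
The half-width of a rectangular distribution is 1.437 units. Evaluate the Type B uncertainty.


u_B = half_width / sqrt(3)
u_B = 1.437 / 1.7320508
u_B = 0.8297

0.8297


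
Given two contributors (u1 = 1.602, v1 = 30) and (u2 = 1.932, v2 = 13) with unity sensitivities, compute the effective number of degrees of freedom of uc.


uc = sqrt(u1^2 + u2^2) = sqrt(1.602^2 + 1.932^2) = 2.5097864
v_eff = uc^4 / (u1^4/v1 + u2^4/v2)
= 2.5097864^4 / (1.602^4/30 + 1.932^4/13)
= 39.677751 / 1.291277
v_eff = 30.7275

30.7275


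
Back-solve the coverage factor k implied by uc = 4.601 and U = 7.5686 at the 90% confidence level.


k = U / uc
k = 7.5686 / 4.601
k = 1.645

1.645


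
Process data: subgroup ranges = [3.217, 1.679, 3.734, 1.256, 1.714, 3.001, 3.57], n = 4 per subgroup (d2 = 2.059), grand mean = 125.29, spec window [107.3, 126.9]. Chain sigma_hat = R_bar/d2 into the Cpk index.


R_bar = (3.217 + 1.679 + 3.734 + 1.256 + 1.714 + 3.001 + 3.57) / 7 = 2.5958571
sigma = R_bar / d2 = 2.5958571 / 2.059 = 1.2607368
Cp = (USL - LSL)/(6*sigma) = (126.9 - 107.3)/(6*1.2607368) = 2.5911
Cpu = (126.9 - 125.29)/(3*1.2607368) = 0.4257
Cpl = (125.29 - 107.3)/(3*1.2607368) = 4.7565
Cpk = min(Cpu, Cpl) = 0.4257

0.4257


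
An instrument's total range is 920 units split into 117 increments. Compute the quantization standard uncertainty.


resolution = range / divisions
resolution = 920 / 117 = 7.8632479
u_res = resolution / (2*sqrt(3))
u_res = 7.8632479 / 3.4641016
u_res = 2.2699

2.2699


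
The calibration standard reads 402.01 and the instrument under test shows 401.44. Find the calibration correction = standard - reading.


Correction = standard - reading
= 402.01 - 401.44
= 0.5700

0.5700


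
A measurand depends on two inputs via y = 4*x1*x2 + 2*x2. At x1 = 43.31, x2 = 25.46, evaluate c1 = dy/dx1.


y = 4*x1*x2 + 2*x2
dy/dx1 = 4*x2
Evaluate at x2 = 25.46: c1 = 4 * 25.46
c1 = 101.8400

101.8400


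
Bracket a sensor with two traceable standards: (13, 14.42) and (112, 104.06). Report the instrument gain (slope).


slope = (y2 - y1) / (x2 - x1)
= (104.06 - 14.42) / (112 - 13)
= 89.6400 / 99
= 0.9055

0.9055


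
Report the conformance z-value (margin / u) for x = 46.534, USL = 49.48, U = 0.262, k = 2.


u = U / k = 0.262 / 2 = 0.131
margin = |USL - x| = |49.48 - 46.534| = 2.946
z = margin / u = 2.946 / 0.131
z = 22.4885

22.4885


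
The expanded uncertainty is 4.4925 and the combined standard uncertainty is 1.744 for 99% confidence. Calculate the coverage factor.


k = U / uc
k = 4.4925 / 1.744
k = 2.576

2.576


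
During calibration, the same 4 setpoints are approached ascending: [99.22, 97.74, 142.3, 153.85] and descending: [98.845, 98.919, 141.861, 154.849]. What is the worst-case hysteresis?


|99.22 - 98.845| = 0.3750
|97.74 - 98.919| = 1.1790
|142.3 - 141.861| = 0.4390
|153.85 - 154.849| = 0.9990
hysteresis = max(diffs) = 1.1790

1.1790


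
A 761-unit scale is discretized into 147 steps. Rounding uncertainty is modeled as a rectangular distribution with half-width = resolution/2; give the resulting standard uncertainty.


resolution = range / divisions
resolution = 761 / 147 = 5.1768707
u_res = resolution / (2*sqrt(3))
u_res = 5.1768707 / 3.4641016
u_res = 1.4944

1.4944


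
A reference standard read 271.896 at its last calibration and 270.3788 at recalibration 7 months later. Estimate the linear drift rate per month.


rate = (v2 - v1) / months
= (270.3788 - 271.896) / 7
= -1.5172 / 7
= -0.2167

-0.2167


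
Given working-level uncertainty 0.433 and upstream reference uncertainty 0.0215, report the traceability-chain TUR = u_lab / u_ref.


TUR = u_lab / u_ref
= 0.433 / 0.0215
= 20.1395

20.1395


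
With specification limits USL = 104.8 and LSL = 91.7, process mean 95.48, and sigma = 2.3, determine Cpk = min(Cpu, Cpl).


Cpu = (USL - mean) / (3*sigma) = (104.8 - 95.48) / (3*2.3) = 1.3507
Cpl = (mean - LSL) / (3*sigma) = (95.48 - 91.7) / (3*2.3) = 0.5478
Cpk = min(Cpu, Cpl) = 0.5478

0.5478


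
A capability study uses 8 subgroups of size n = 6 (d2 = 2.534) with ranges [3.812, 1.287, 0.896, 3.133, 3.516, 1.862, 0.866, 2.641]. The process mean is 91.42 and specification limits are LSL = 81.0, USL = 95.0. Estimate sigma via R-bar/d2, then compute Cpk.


R_bar = (3.812 + 1.287 + 0.896 + 3.133 + 3.516 + 1.862 + 0.866 + 2.641) / 8 = 2.251625
sigma = R_bar / d2 = 2.251625 / 2.534 = 0.88856551
Cp = (USL - LSL)/(6*sigma) = (95.0 - 81.0)/(6*0.88856551) = 2.6260
Cpu = (95.0 - 91.42)/(3*0.88856551) = 1.3430
Cpl = (91.42 - 81.0)/(3*0.88856551) = 3.9089
Cpk = min(Cpu, Cpl) = 1.3430

1.3430


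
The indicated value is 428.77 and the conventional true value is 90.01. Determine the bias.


Systematic error = measured - true
= 428.77 - 90.01
= 338.7600

338.7600


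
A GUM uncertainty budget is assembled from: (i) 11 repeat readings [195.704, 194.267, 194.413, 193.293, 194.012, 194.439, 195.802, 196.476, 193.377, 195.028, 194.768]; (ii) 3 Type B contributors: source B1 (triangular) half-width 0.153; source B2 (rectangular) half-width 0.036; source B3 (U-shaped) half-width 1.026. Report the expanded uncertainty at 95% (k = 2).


mean = (195.704 + 194.267 + 194.413 + 193.293 + 194.012 + 194.439 + 195.802 + 196.476 + 193.377 + 195.028 + 194.768) / 11 = 194.689
s = sqrt(sum((x - mean)^2)/(n-1)) = 1.0014377
u_A = s / sqrt(n) = 1.0014377 / sqrt(11) = 0.30194483
u_B1 = 0.153 / sqrt(6) = 0.062461988
u_B2 = 0.036 / sqrt(3) = 0.02078461
u_B3 = 1.026 / sqrt(2) = 0.72549156
uc = sqrt(0.30194483^2 + 0.062461988^2 + 0.02078461^2 + 0.72549156^2) = 0.78856971
U = k * uc = 2 * 0.78856971
U = 1.5771

1.5771


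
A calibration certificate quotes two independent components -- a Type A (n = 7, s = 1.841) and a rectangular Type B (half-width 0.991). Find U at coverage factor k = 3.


u_A = s / sqrt(n) = 1.841 / sqrt(7) = 0.69583259
u_B = half_width / sqrt(3) = 0.991 / sqrt(3) = 0.57215412
uc = sqrt(u_A^2 + u_B^2) = sqrt(0.69583259^2 + 0.57215412^2) = 0.900857
U = k * uc = 3 * 0.900857
U = 2.7026

2.7026


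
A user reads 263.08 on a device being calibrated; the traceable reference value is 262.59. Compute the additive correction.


Correction = standard - reading
= 262.59 - 263.08
= -0.4900

-0.4900


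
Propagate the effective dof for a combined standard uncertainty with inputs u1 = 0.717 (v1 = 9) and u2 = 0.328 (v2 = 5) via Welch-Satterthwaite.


uc = sqrt(u1^2 + u2^2) = sqrt(0.717^2 + 0.328^2) = 0.78846243
v_eff = uc^4 / (u1^4/v1 + u2^4/v2)
= 0.78846243^4 / (0.717^4/9 + 0.328^4/5)
= 0.38647732 / 0.031680141
v_eff = 12.1994

12.1994


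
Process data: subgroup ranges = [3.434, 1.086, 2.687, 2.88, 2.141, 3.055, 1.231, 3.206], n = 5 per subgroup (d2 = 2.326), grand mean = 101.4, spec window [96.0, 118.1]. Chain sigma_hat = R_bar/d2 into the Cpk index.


R_bar = (3.434 + 1.086 + 2.687 + 2.88 + 2.141 + 3.055 + 1.231 + 3.206) / 8 = 2.465
sigma = R_bar / d2 = 2.465 / 2.326 = 1.0597592
Cp = (USL - LSL)/(6*sigma) = (118.1 - 96.0)/(6*1.0597592) = 3.4756
Cpu = (118.1 - 101.4)/(3*1.0597592) = 5.2528
Cpl = (101.4 - 96.0)/(3*1.0597592) = 1.6985
Cpk = min(Cpu, Cpl) = 1.6985

1.6985


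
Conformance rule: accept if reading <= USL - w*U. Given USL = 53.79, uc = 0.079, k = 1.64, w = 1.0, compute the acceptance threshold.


U = k * uc = 1.64 * 0.079 = 0.12956
guard band g = w * U = 1.0 * 0.12956 = 0.12956
AL = USL - g = 53.79 - 0.12956
AL = 53.6604

53.6604


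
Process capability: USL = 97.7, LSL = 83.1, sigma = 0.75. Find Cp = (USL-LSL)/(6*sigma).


Cp = (USL - LSL) / (6 * sigma)
= (97.7 - 83.1) / (6 * 0.75)
= 14.6000 / 4.5000
= 3.2444

3.2444
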